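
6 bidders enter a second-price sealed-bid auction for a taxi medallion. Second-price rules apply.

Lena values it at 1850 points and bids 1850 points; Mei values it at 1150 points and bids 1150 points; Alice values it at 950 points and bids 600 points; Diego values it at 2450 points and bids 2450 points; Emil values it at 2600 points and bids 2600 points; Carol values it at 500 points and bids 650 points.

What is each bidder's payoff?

Ordered from highest: Emil 2600 points; Diego 2450 points; Lena 1850 points; Mei 1150 points; Carol 650 points; Alice 600 points.
Emil has the top bid and wins; the price is the second-highest bid, 2450 points.
Emil's payoff = 2600 points − 2450 points = 150 points. All other bidders lose, so their payoff is 0.

Payoffs: Lena 0 points, Mei 0 points, Alice 0 points, Diego 0 points, Emil 150 points, Carol 0 points.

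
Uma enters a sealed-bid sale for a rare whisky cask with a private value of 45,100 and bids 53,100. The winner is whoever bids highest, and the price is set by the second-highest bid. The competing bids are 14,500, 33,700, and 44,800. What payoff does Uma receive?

300

Highest competing bid: 44,800.
Uma's bid 53,100 is the highest overall, so Uma wins and pays the second-highest bid, 44,800.
Payoff = value − price = 45,100 − 44,800 = 300.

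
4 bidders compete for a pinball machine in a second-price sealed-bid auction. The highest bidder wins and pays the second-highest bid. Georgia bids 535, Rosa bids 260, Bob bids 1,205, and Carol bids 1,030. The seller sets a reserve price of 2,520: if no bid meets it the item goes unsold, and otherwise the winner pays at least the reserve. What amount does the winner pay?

Bids in descending order: Bob 1,205, then Carol 1,030, then Georgia 535, then Rosa 260.
The top bid 1,205 is below the reserve 2,520, so the item goes unsold and nothing is paid.

unsold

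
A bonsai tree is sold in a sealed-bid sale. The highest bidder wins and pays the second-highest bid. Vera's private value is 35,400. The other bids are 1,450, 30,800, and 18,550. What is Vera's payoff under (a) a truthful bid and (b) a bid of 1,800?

Truthful: 4,600; alternative: 0.

The highest competing bid is 30,800.
Bidding truthfully at 35,400: Vera has the top bid, wins, and pays the second-highest bid 30,800. Payoff = 35,400 − 30,800 = 4,600.
Bidding 1,800: the top bid is 30,800 (a rival), so Vera loses. Payoff = 0.
Deviating from a truthful bid can only lose payoff in a second-price auction — never gain.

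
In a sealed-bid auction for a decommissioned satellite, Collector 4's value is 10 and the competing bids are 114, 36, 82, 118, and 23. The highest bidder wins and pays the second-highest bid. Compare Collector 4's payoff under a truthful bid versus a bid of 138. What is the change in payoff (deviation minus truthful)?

-108

The highest competing bid is 118.
Bidding truthfully at 10: the top bid is 118 (a rival), so Collector 4 loses. Payoff = 0.
Bidding 138: Collector 4 has the top bid, wins, and pays the second-highest bid 118. Payoff = 10 − 118 = -108.
Change = -108 − 0 = -108.
This is the dominant-strategy logic: truthful bidding weakly beats any alternative.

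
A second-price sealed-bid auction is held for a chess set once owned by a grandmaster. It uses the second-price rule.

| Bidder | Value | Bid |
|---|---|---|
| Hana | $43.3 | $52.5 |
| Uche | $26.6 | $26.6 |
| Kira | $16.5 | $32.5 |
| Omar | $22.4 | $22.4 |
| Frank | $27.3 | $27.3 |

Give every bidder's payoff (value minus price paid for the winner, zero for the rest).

Ordered from highest: Hana $52.5; Kira $32.5; Frank $27.3; Uche $26.6; Omar $22.4.
Hana has the top bid and wins; the price is the second-highest bid, $32.5.
Hana's payoff = $43.3 − $32.5 = $10.8. All other bidders lose, so their payoff is 0.

Hana $10.8, Uche $0.0, Kira $0.0, Omar $0.0, Frank $0.0.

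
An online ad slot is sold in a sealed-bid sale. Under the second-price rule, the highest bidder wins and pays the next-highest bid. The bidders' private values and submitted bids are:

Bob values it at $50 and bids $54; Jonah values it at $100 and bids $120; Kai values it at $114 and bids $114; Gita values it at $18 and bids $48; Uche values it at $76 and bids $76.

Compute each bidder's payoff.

Bids in descending order: Jonah $120 > Kai $114 > Uche $76 > Bob $54 > Gita $48.
Jonah has the top bid and wins; the price is the second-highest bid, $114.
Jonah's payoff = $100 − $114 = -$14. All other bidders lose, so their payoff is 0.

Bob $0, Jonah -$14, Kai $0, Gita $0, Uche $0.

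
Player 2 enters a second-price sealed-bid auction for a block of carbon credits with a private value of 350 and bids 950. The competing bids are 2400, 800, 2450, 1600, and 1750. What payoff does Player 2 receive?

The bidder's payoff: 0.

Highest competing bid: 2450.
Player 2's bid 950 is not the highest, so Player 2 loses, pays nothing, and earns zero payoff.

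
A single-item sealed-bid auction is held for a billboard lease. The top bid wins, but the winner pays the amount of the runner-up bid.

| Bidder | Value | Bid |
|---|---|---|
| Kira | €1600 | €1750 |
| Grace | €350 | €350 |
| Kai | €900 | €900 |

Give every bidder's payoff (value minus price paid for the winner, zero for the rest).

Sorted high to low: Kira €1750, then Kai €900, then Grace €350.
Kira has the top bid and wins; the price is the second-highest bid, €900.
Kira's payoff = €1600 − €900 = €700. All other bidders lose, so their payoff is 0.

Kira €700, Grace €0, Kai €0.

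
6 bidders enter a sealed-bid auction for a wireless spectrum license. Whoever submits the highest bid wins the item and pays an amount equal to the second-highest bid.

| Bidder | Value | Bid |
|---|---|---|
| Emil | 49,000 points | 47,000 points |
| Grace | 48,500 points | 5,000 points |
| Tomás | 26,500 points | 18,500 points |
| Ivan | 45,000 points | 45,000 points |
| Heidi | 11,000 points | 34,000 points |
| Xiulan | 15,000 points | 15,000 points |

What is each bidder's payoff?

Sorted high to low: Emil 47,000 points; Ivan 45,000 points; Heidi 34,000 points; Tomás 18,500 points; Xiulan 15,000 points; Grace 5,000 points.
Emil has the top bid and wins; the price is the second-highest bid, 45,000 points.
Emil's payoff = 49,000 points − 45,000 points = 4,000 points. All other bidders lose, so their payoff is 0.

Emil 4,000 points, Grace 0 points, Tomás 0 points, Ivan 0 points, Heidi 0 points, Xiulan 0 points.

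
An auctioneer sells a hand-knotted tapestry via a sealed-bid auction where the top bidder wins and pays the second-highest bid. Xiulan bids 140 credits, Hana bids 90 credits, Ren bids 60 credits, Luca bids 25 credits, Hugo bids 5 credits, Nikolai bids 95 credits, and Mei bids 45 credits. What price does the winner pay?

Ordered from highest: Xiulan 140 credits > Nikolai 95 credits > Hana 90 credits > Ren 60 credits > Mei 45 credits > Luca 25 credits > Hugo 5 credits.
Xiulan is the highest bidder, so Xiulan wins.
Under the second-price rule, the price is the second-highest bid: 95 credits.

95 credits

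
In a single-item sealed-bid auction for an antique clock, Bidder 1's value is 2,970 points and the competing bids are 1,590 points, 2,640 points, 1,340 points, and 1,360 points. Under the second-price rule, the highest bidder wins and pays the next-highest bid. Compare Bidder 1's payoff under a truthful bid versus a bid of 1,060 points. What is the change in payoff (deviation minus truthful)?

The highest competing bid is 2,640 points.
Bidding truthfully at 2,970 points: Bidder 1 has the top bid, wins, and pays the second-highest bid 2,640 points. Payoff = 2,970 points − 2,640 points = 330 points.
Bidding 1,060 points: the top bid is 2,640 points (a rival), so Bidder 1 loses. Payoff = 0 points.
Change = 0 points − 330 points = -330 points.

Change in payoff: -330 points.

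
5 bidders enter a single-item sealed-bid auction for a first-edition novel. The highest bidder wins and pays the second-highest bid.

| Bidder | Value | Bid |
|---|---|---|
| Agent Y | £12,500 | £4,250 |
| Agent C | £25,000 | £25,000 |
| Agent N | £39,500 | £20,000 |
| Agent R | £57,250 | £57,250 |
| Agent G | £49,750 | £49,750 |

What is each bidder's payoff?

Sorted high to low: Agent R £57,250 > Agent G £49,750 > Agent C £25,000 > Agent N £20,000 > Agent Y £4,250.
Agent R has the top bid and wins; the price is the second-highest bid, £49,750.
Agent R's payoff = £57,250 − £49,750 = £7,500. All other bidders lose, so their payoff is 0.

Agent Y £0, Agent C £0, Agent N £0, Agent R £7,500, Agent G £0.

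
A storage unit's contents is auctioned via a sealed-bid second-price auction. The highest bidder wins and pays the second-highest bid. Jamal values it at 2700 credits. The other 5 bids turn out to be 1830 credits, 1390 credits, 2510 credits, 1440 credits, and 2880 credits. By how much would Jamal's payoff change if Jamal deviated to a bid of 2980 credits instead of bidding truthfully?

Payoff change: -180 credits.

The highest competing bid is 2880 credits.
Bidding truthfully at 2700 credits: the top bid is 2880 credits (a rival), so Jamal loses. Payoff = 0 credits.
Bidding 2980 credits: Jamal has the top bid, wins, and pays the second-highest bid 2880 credits. Payoff = 2700 credits − 2880 credits = -180 credits.
Change = -180 credits − 0 credits = -180 credits.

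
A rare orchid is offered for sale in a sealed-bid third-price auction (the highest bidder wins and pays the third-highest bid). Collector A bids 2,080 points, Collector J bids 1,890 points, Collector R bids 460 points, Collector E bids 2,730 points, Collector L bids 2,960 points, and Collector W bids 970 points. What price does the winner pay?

The winner pays 2,080 points.

Bids in descending order: Collector L 2,960 points, then Collector E 2,730 points, then Collector A 2,080 points, then Collector J 1,890 points, then Collector W 970 points, then Collector R 460 points.
Collector L is the highest bidder, so Collector L wins.
Under the third-price rule, the price is the third-highest bid: 2,080 points.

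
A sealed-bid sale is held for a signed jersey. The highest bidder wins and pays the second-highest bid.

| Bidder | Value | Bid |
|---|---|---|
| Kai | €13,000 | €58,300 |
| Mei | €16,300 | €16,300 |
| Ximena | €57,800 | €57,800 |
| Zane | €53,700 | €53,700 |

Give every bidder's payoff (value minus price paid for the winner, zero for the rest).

Ordered from highest: Kai €58,300; Ximena €57,800; Zane €53,700; Mei €16,300.
Kai has the top bid and wins; the price is the second-highest bid, €57,800.
Kai's payoff = €13,000 − €57,800 = -€44,800. All other bidders lose, so their payoff is 0.

Kai -€44,800, Mei €0, Ximena €0, Zane €0.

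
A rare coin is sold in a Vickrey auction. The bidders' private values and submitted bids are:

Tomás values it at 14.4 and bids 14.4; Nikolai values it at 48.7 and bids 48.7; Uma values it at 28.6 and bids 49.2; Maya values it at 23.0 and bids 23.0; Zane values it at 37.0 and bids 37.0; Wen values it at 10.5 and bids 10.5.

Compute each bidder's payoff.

Ordered from highest: Uma 49.2 > Nikolai 48.7 > Zane 37.0 > Maya 23.0 > Tomás 14.4 > Wen 10.5.
Uma has the top bid and wins; the price is the second-highest bid, 48.7.
Uma's payoff = 28.6 − 48.7 = -20.1. All other bidders lose, so their payoff is 0.

Tomás 0.0, Nikolai 0.0, Uma -20.1, Maya 0.0, Zane 0.0, Wen 0.0.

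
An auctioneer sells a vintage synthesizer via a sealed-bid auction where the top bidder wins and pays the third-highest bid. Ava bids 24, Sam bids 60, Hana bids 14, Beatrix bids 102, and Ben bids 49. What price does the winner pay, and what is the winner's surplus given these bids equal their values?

Ranking the bids: Beatrix 102, then Sam 60, then Ben 49, then Ava 24, then Hana 14.
Beatrix is the highest bidder, so Beatrix wins.
Under the third-price rule, the price is the third-highest bid: 49.
Surplus = 102 − 49 = 53.

Price 49; surplus 53.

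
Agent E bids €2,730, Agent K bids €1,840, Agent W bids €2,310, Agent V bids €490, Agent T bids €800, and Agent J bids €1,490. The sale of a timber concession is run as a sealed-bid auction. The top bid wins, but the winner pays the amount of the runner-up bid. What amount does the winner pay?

Bids in descending order: Agent E €2,730 > Agent W €2,310 > Agent K €1,840 > Agent J €1,490 > Agent T €800 > Agent V €490.
Agent E has the highest bid, so Agent E wins.
The second-highest bid is €2,310, so that is what Agent E pays.

Price paid: €2,310.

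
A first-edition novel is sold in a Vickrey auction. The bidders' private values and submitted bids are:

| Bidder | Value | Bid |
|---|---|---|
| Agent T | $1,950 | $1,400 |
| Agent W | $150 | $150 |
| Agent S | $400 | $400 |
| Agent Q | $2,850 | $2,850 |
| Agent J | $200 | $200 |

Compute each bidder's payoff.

Bids in descending order: Agent Q $2,850 > Agent T $1,400 > Agent S $400 > Agent J $200 > Agent W $150.
Agent Q has the top bid and wins; the price is the second-highest bid, $1,400.
Agent Q's payoff = $2,850 − $1,400 = $1,450. All other bidders lose, so their payoff is 0.

Agent T $0, Agent W $0, Agent S $0, Agent Q $1,450, Agent J $0.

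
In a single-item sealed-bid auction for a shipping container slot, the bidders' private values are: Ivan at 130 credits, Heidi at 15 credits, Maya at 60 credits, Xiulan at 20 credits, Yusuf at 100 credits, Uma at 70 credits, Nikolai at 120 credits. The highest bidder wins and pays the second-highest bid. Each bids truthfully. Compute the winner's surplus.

Sorted high to low: Ivan 130 credits; Nikolai 120 credits; Yusuf 100 credits; Uma 70 credits; Maya 60 credits; Xiulan 20 credits; Heidi 15 credits.
Ivan wins with the top bid and pays the second-highest, 120 credits.
Surplus = 130 credits − 120 credits = 10 credits.

10 credits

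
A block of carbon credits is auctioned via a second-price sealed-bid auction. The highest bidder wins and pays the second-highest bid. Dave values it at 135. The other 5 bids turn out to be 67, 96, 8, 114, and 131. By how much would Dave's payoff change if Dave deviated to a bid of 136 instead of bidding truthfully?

Change in payoff: 0.

The highest competing bid is 131.
Bidding truthfully at 135: Dave has the top bid, wins, and pays the second-highest bid 131. Payoff = 135 − 131 = 4.
Bidding 136: Dave has the top bid, wins, and pays the second-highest bid 131. Payoff = 135 − 131 = 4.
Change = 4 − 4 = 0.
The bid only affects whether you win, not the price — here both bids land on the same side of the top rival bid, so the deviation is payoff-neutral.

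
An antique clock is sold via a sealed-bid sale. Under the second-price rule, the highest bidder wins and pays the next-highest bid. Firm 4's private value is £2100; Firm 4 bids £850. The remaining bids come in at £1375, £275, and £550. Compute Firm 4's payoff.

The bidder's payoff: £0.

Highest competing bid: £1375.
Firm 4's bid £850 is not the highest, so Firm 4 loses, pays nothing, and earns zero payoff.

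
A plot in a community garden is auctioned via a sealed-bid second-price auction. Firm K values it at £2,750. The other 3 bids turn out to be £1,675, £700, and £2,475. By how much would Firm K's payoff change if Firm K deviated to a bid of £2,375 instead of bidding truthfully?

The highest competing bid is £2,475.
Bidding truthfully at £2,750: Firm K has the top bid, wins, and pays the second-highest bid £2,475. Payoff = £2,750 − £2,475 = £275.
Bidding £2,375: the top bid is £2,475 (a rival), so Firm K loses. Payoff = £0.
Change = £0 − £275 = -£275.
Deviating from a truthful bid can only lose payoff in a second-price auction — never gain.

Change in payoff: -£275.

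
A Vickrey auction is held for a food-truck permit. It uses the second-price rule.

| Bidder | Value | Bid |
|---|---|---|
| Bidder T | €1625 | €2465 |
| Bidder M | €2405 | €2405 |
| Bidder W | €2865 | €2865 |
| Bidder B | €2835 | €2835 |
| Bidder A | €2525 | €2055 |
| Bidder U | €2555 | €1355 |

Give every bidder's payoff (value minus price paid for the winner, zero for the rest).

Payoffs: Bidder T €0, Bidder M €0, Bidder W €30, Bidder B €0, Bidder A €0, Bidder U €0.

Bids in descending order: Bidder W €2865; Bidder B €2835; Bidder T €2465; Bidder M €2405; Bidder A €2055; Bidder U €1355.
Bidder W has the top bid and wins; the price is the second-highest bid, €2835.
Bidder W's payoff = €2865 − €2835 = €30. All other bidders lose, so their payoff is 0.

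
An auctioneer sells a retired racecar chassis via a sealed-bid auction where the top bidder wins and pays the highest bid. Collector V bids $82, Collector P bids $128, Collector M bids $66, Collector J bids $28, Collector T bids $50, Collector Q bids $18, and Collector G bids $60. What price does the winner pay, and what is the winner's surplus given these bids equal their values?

Ordered from highest: Collector P $128, then Collector V $82, then Collector M $66, then Collector G $60, then Collector T $50, then Collector J $28, then Collector Q $18.
Collector P is the highest bidder, so Collector P wins.
Under the first-price rule, the price is the highest bid: $128.
Surplus = $128 − $128 = $0.

Price $128; surplus $0.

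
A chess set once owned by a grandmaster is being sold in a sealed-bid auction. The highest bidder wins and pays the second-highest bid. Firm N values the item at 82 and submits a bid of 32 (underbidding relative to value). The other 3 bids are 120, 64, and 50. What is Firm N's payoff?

0

Highest competing bid: 120.
Firm N's bid 32 is not the highest, so Firm N loses, pays nothing, and earns zero payoff.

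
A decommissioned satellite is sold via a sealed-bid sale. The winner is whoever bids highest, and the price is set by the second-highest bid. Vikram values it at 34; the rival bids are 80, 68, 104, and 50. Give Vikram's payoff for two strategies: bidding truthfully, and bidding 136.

(a) 0  (b) -70

The highest competing bid is 104.
Bidding truthfully at 34: the top bid is 104 (a rival), so Vikram loses. Payoff = 0.
Bidding 136: Vikram has the top bid, wins, and pays the second-highest bid 104. Payoff = 34 − 104 = -70.
This is the dominant-strategy logic: truthful bidding weakly beats any alternative.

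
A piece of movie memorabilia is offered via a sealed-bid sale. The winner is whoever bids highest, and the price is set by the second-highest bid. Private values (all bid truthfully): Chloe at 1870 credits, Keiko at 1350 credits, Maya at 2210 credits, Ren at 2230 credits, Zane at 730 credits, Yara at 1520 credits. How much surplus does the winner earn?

Ranking the bids: Ren 2230 credits; Maya 2210 credits; Chloe 1870 credits; Yara 1520 credits; Keiko 1350 credits; Zane 730 credits.
Ren wins with the top bid and pays the second-highest, 2210 credits.
Surplus = 2230 credits − 2210 credits = 20 credits.

Winner's surplus: 20 credits.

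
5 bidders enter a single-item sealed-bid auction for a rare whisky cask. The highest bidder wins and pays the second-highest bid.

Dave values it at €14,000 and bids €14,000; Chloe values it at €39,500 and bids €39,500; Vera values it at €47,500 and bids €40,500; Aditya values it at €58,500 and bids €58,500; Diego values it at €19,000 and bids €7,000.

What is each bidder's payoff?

Dave €0, Chloe €0, Vera €0, Aditya €18,000, Diego €0.

Ordered from highest: Aditya €58,500 > Vera €40,500 > Chloe €39,500 > Dave €14,000 > Diego €7,000.
Aditya has the top bid and wins; the price is the second-highest bid, €40,500.
Aditya's payoff = €58,500 − €40,500 = €18,000. All other bidders lose, so their payoff is 0.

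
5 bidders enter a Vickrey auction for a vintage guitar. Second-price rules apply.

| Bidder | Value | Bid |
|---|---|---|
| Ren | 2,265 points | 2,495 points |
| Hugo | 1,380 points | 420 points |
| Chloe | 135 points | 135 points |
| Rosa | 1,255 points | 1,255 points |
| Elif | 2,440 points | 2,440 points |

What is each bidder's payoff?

Payoffs: Ren -175 points, Hugo 0 points, Chloe 0 points, Rosa 0 points, Elif 0 points.

Ordered from highest: Ren 2,495 points > Elif 2,440 points > Rosa 1,255 points > Hugo 420 points > Chloe 135 points.
Ren has the top bid and wins; the price is the second-highest bid, 2,440 points.
Ren's payoff = 2,265 points − 2,440 points = -175 points. All other bidders lose, so their payoff is 0.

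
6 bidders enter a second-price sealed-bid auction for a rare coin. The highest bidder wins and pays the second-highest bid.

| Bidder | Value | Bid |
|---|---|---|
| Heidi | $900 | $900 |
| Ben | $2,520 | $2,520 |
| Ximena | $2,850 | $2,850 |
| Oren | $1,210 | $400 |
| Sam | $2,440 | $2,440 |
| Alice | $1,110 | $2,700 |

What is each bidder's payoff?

Bids in descending order: Ximena $2,850; Alice $2,700; Ben $2,520; Sam $2,440; Heidi $900; Oren $400.
Ximena has the top bid and wins; the price is the second-highest bid, $2,700.
Ximena's payoff = $2,850 − $2,700 = $150. All other bidders lose, so their payoff is 0.

Payoffs: Heidi $0, Ben $0, Ximena $150, Oren $0, Sam $0, Alice $0.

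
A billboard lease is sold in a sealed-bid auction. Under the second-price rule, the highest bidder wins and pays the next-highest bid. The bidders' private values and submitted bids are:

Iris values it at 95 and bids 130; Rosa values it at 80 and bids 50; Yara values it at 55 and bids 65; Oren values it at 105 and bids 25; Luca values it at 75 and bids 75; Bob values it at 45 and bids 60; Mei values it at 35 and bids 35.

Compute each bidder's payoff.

Sorted high to low: Iris 130 > Luca 75 > Yara 65 > Bob 60 > Rosa 50 > Mei 35 > Oren 25.
Iris has the top bid and wins; the price is the second-highest bid, 75.
Iris's payoff = 95 − 75 = 20. All other bidders lose, so their payoff is 0.

Iris 20, Rosa 0, Yara 0, Oren 0, Luca 0, Bob 0, Mei 0.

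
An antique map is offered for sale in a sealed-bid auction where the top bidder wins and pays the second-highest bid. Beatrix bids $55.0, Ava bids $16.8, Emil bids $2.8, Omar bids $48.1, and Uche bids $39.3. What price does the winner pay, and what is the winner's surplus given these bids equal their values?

Sorted high to low: Beatrix $55.0 > Omar $48.1 > Uche $39.3 > Ava $16.8 > Emil $2.8.
Beatrix is the highest bidder, so Beatrix wins.
Under the second-price rule, the price is the second-highest bid: $48.1.
Surplus = $55.0 − $48.1 = $6.9.

The winner pays $48.1 for a surplus of $6.9.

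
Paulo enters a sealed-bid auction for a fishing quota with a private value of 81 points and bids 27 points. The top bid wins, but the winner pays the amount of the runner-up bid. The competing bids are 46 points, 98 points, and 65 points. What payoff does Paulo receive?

Paulo's payoff: 0 points.

Highest competing bid: 98 points.
Paulo's bid 27 points is not the highest, so Paulo loses, pays nothing, and earns zero payoff.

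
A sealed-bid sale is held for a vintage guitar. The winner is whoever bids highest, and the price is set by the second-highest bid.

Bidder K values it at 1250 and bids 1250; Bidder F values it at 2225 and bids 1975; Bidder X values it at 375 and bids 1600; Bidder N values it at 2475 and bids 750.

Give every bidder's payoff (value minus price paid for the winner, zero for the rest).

Sorted high to low: Bidder F 1975 > Bidder X 1600 > Bidder K 1250 > Bidder N 750.
Bidder F has the top bid and wins; the price is the second-highest bid, 1600.
Bidder F's payoff = 2225 − 1600 = 625. All other bidders lose, so their payoff is 0.

Payoffs: Bidder K 0, Bidder F 625, Bidder X 0, Bidder N 0.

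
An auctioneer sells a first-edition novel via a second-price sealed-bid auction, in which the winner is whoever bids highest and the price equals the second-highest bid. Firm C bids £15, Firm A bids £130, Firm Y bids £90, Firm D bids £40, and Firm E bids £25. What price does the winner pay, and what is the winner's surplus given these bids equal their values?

Sorted high to low: Firm A £130; Firm Y £90; Firm D £40; Firm E £25; Firm C £15.
Firm A is the highest bidder, so Firm A wins.
Under the second-price rule, the price is the second-highest bid: £90.
Surplus = £130 − £90 = £40.

Price £90; surplus £40.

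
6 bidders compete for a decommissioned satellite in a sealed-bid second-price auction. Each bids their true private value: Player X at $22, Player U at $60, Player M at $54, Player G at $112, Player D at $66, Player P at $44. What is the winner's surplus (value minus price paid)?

Winner's surplus: $46.

Bids in descending order: Player G $112, then Player D $66, then Player U $60, then Player M $54, then Player P $44, then Player X $22.
Player G wins with the top bid and pays the second-highest, $66.
Surplus = $112 − $66 = $46.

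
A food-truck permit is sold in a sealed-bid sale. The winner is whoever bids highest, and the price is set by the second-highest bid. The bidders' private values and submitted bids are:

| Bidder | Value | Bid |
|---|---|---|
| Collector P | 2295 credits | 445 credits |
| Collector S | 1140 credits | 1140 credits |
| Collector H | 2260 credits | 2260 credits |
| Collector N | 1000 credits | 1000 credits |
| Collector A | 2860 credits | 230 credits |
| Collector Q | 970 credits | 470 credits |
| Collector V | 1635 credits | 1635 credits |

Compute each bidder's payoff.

Bids in descending order: Collector H 2260 credits > Collector V 1635 credits > Collector S 1140 credits > Collector N 1000 credits > Collector Q 470 credits > Collector P 445 credits > Collector A 230 credits.
Collector H has the top bid and wins; the price is the second-highest bid, 1635 credits.
Collector H's payoff = 2260 credits − 1635 credits = 625 credits. All other bidders lose, so their payoff is 0.

Payoffs: Collector P 0 credits, Collector S 0 credits, Collector H 625 credits, Collector N 0 credits, Collector A 0 credits, Collector Q 0 credits, Collector V 0 credits.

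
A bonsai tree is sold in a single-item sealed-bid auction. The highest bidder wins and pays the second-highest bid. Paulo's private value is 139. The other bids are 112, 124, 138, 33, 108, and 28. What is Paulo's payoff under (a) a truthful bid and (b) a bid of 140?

The highest competing bid is 138.
Bidding truthfully at 139: Paulo has the top bid, wins, and pays the second-highest bid 138. Payoff = 139 − 138 = 1.
Bidding 140: Paulo has the top bid, wins, and pays the second-highest bid 138. Payoff = 139 − 138 = 1.
The bid only affects whether you win, not the price — here both bids land on the same side of the top rival bid, so the deviation is payoff-neutral.

(a) 1  (b) 1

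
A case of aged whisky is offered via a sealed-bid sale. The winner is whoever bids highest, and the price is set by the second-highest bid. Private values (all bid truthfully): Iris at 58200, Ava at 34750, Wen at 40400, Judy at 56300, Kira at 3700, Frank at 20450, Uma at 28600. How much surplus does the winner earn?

Bids in descending order: Iris 58200 > Judy 56300 > Wen 40400 > Ava 34750 > Uma 28600 > Frank 20450 > Kira 3700.
Iris wins with the top bid and pays the second-highest, 56300.
Surplus = 58200 − 56300 = 1900.

Winner's surplus: 1900.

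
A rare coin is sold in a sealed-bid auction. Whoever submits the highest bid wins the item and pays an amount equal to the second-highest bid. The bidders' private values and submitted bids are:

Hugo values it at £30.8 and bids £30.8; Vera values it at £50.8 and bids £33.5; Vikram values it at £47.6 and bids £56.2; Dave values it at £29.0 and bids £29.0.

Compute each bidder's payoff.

Payoffs: Hugo £0.0, Vera £0.0, Vikram £14.1, Dave £0.0.

Ordered from highest: Vikram £56.2; Vera £33.5; Hugo £30.8; Dave £29.0.
Vikram has the top bid and wins; the price is the second-highest bid, £33.5.
Vikram's payoff = £47.6 − £33.5 = £14.1. All other bidders lose, so their payoff is 0.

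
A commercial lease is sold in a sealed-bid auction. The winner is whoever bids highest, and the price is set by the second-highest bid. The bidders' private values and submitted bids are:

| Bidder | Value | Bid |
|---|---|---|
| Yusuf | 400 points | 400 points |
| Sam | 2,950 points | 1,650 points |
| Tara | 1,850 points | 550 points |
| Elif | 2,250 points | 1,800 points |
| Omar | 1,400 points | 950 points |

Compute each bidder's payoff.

Yusuf 0 points, Sam 0 points, Tara 0 points, Elif 600 points, Omar 0 points.

Bids in descending order: Elif 1,800 points > Sam 1,650 points > Omar 950 points > Tara 550 points > Yusuf 400 points.
Elif has the top bid and wins; the price is the second-highest bid, 1,650 points.
Elif's payoff = 2,250 points − 1,650 points = 600 points. All other bidders lose, so their payoff is 0.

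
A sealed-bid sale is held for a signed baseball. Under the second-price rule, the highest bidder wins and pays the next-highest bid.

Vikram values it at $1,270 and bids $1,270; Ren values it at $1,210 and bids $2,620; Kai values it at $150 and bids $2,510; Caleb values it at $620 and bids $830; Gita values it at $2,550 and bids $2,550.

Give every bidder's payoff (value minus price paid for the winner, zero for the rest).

Ranking the bids: Ren $2,620, then Gita $2,550, then Kai $2,510, then Vikram $1,270, then Caleb $830.
Ren has the top bid and wins; the price is the second-highest bid, $2,550.
Ren's payoff = $1,210 − $2,550 = -$1,340. All other bidders lose, so their payoff is 0.

Payoffs: Vikram $0, Ren -$1,340, Kai $0, Caleb $0, Gita $0.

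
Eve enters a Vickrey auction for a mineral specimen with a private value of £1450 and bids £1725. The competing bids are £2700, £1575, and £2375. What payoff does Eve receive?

Payoff = £0.

Highest competing bid: £2700.
Eve's bid £1725 is not the highest, so Eve loses, pays nothing, and earns zero payoff.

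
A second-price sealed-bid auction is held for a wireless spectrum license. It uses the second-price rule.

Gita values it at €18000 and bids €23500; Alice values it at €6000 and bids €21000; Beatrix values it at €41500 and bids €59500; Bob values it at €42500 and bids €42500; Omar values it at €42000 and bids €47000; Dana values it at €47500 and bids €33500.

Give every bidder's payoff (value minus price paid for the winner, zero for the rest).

Payoffs: Gita €0, Alice €0, Beatrix -€5500, Bob €0, Omar €0, Dana €0.

Ranking the bids: Beatrix €59500 > Omar €47000 > Bob €42500 > Dana €33500 > Gita €23500 > Alice €21000.
Beatrix has the top bid and wins; the price is the second-highest bid, €47000.
Beatrix's payoff = €41500 − €47000 = -€5500. All other bidders lose, so their payoff is 0.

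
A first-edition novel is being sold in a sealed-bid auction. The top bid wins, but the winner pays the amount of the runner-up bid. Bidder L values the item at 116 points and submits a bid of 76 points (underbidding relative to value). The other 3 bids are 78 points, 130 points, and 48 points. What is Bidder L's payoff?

Highest competing bid: 130 points.
Bidder L's bid 76 points is not the highest, so Bidder L loses, pays nothing, and earns zero payoff.

Payoff = 0 points.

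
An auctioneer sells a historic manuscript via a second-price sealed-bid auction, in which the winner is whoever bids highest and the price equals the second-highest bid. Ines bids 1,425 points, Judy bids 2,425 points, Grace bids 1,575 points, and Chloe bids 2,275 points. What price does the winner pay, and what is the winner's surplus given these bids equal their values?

Price 2,275 points; surplus 150 points.

Ordered from highest: Judy 2,425 points, then Chloe 2,275 points, then Grace 1,575 points, then Ines 1,425 points.
Judy is the highest bidder, so Judy wins.
Under the second-price rule, the price is the second-highest bid: 2,275 points.
Surplus = 2,425 points − 2,275 points = 150 points.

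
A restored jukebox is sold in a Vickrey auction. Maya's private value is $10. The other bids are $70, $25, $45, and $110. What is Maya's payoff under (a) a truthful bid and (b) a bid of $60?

The highest competing bid is $110.
Bidding truthfully at $10: the top bid is $110 (a rival), so Maya loses. Payoff = $0.
Bidding $60: the top bid is $110 (a rival), so Maya loses. Payoff = $0.
The bid only affects whether you win, not the price — here both bids land on the same side of the top rival bid, so the deviation is payoff-neutral.

(a) $0  (b) $0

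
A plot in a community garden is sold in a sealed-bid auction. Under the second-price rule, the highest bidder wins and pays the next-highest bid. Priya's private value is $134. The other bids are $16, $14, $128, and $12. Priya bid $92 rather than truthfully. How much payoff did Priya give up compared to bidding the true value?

The highest competing bid is $128.
Bidding truthfully at $134: Priya has the top bid, wins, and pays the second-highest bid $128. Payoff = $134 − $128 = $6.
Bidding $92: the top bid is $128 (a rival), so Priya loses. Payoff = $0.
Regret = truthful payoff − actual payoff = $6 − $0 = $6.
This is the dominant-strategy logic: truthful bidding weakly beats any alternative.

Payoff forgone: $6.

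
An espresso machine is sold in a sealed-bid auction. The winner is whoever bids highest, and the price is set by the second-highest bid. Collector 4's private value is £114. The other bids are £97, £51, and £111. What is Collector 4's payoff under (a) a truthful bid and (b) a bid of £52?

Truthful: £3; alternative: £0.

The highest competing bid is £111.
Bidding truthfully at £114: Collector 4 has the top bid, wins, and pays the second-highest bid £111. Payoff = £114 − £111 = £3.
Bidding £52: the top bid is £111 (a rival), so Collector 4 loses. Payoff = £0.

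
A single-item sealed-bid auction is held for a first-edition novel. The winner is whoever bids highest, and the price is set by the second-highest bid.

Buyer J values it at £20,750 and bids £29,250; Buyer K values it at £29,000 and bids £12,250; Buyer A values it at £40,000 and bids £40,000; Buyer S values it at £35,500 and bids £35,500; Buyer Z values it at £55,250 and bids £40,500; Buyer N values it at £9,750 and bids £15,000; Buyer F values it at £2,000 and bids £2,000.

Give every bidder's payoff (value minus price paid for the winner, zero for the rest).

Ranking the bids: Buyer Z £40,500 > Buyer A £40,000 > Buyer S £35,500 > Buyer J £29,250 > Buyer N £15,000 > Buyer K £12,250 > Buyer F £2,000.
Buyer Z has the top bid and wins; the price is the second-highest bid, £40,000.
Buyer Z's payoff = £55,250 − £40,000 = £15,250. All other bidders lose, so their payoff is 0.

Buyer J £0, Buyer K £0, Buyer A £0, Buyer S £0, Buyer Z £15,250, Buyer N £0, Buyer F £0.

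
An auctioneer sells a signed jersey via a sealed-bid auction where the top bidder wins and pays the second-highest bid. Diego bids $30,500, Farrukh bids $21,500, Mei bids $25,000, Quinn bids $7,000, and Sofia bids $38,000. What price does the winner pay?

$30,500

Bids in descending order: Sofia $38,000, then Diego $30,500, then Mei $25,000, then Farrukh $21,500, then Quinn $7,000.
Sofia is the highest bidder, so Sofia wins.
Under the second-price rule, the price is the second-highest bid: $30,500.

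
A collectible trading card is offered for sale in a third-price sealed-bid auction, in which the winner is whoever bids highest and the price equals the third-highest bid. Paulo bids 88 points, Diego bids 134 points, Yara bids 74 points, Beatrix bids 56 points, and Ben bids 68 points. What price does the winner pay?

Sorted high to low: Diego 134 points > Paulo 88 points > Yara 74 points > Ben 68 points > Beatrix 56 points.
Diego is the highest bidder, so Diego wins.
Under the third-price rule, the price is the third-highest bid: 74 points.

Price paid: 74 points.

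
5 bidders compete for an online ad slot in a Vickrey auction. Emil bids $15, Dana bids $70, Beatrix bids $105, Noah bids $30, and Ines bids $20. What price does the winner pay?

Price paid: $70.

Ranking the bids: Beatrix $105; Dana $70; Noah $30; Ines $20; Emil $15.
Beatrix has the highest bid, so Beatrix wins.
The second-highest bid is $70, so that is what Beatrix pays.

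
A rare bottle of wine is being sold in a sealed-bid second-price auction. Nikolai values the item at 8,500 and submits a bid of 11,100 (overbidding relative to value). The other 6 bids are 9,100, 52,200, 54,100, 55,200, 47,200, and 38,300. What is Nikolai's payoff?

Nikolai's payoff: 0.

Highest competing bid: 55,200.
Nikolai's bid 11,100 is not the highest, so Nikolai loses, pays nothing, and earns zero payoff.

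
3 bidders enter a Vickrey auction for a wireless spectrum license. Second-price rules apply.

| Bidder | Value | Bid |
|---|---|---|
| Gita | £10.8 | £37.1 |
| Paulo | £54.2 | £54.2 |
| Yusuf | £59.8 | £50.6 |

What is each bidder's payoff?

Bids in descending order: Paulo £54.2; Yusuf £50.6; Gita £37.1.
Paulo has the top bid and wins; the price is the second-highest bid, £50.6.
Paulo's payoff = £54.2 − £50.6 = £3.6. All other bidders lose, so their payoff is 0.

Gita £0.0, Paulo £3.6, Yusuf £0.0.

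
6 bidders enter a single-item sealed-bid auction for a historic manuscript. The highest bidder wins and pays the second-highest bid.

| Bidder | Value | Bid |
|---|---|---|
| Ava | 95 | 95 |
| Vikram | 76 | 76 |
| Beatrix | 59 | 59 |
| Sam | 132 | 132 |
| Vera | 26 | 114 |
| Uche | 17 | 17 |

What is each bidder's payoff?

Payoffs: Ava 0, Vikram 0, Beatrix 0, Sam 18, Vera 0, Uche 0.

Sorted high to low: Sam 132; Vera 114; Ava 95; Vikram 76; Beatrix 59; Uche 17.
Sam has the top bid and wins; the price is the second-highest bid, 114.
Sam's payoff = 132 − 114 = 18. All other bidders lose, so their payoff is 0.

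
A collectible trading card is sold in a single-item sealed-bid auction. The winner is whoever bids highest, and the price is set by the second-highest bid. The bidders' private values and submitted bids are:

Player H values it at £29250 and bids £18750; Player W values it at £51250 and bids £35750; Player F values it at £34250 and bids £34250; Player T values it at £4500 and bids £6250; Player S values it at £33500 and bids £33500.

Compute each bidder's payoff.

Player H £0, Player W £17000, Player F £0, Player T £0, Player S £0.

Sorted high to low: Player W £35750; Player F £34250; Player S £33500; Player H £18750; Player T £6250.
Player W has the top bid and wins; the price is the second-highest bid, £34250.
Player W's payoff = £51250 − £34250 = £17000. All other bidders lose, so their payoff is 0.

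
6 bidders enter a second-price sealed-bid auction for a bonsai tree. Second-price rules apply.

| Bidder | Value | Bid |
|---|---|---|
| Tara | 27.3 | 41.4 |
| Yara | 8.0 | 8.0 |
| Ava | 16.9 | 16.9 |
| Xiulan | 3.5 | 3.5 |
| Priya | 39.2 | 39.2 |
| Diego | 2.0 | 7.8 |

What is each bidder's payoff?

Tara -11.9, Yara 0.0, Ava 0.0, Xiulan 0.0, Priya 0.0, Diego 0.0.

Ranking the bids: Tara 41.4 > Priya 39.2 > Ava 16.9 > Yara 8.0 > Diego 7.8 > Xiulan 3.5.
Tara has the top bid and wins; the price is the second-highest bid, 39.2.
Tara's payoff = 27.3 − 39.2 = -11.9. All other bidders lose, so their payoff is 0.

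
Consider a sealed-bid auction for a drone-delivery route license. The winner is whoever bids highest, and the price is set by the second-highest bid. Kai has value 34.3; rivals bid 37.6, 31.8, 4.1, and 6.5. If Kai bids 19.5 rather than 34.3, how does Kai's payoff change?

0.0

The highest competing bid is 37.6.
Bidding truthfully at 34.3: the top bid is 37.6 (a rival), so Kai loses. Payoff = 0.0.
Bidding 19.5: the top bid is 37.6 (a rival), so Kai loses. Payoff = 0.0.
Change = 0.0 − 0.0 = 0.0.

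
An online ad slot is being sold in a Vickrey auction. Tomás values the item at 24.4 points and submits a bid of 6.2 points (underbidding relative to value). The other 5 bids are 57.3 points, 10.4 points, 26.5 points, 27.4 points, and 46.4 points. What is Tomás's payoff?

Highest competing bid: 57.3 points.
Tomás's bid 6.2 points is not the highest, so Tomás loses, pays nothing, and earns zero payoff.

Tomás's payoff: 0.0 points.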